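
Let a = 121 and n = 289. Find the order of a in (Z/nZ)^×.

By Lagrange's theorem, ord_289(121) divides φ(289) = φ(17^2) = 17·(17−1) = 272 = 2^4 · 17.
Divisors of 272: 1, 2, 4, 8, 16, 17, 34, 68, 136, 272.
Check 121^d mod 289 for each divisor in increasing order:
121^1 ≡ 121 (mod 289)
121^2 ≡ 191 (mod 289)
121^4 ≡ 67 (mod 289)
121^8 ≡ 154 (mod 289)
121^16 ≡ 18 (mod 289)
121^17 ≡ 155 (mod 289)
121^34 ≡ 38 (mod 289)
121^68 ≡ 288 (mod 289)
121^136 ≡ 1 (mod 289) ✓
So ord_289(121) = 136.

136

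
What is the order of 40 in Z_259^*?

18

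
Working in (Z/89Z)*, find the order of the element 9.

44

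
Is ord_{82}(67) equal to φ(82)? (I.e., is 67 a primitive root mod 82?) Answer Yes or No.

φ(82) = φ(2)·φ(41) = 1·40 = 40 = 2^3 · 5.
An element g generates (Z/82Z)^× iff g^(40/q) ≢ 1 (mod 82) for each prime q ∈ {2, 5}.
67^20 ≡ 81 (mod 82)  [q = 2: ≢ 1 ✓]
67^8 ≡ 59 (mod 82)  [q = 5: ≢ 1 ✓]
All checks pass, so 67 has order 40 and is a primitive root modulo 82.

Yes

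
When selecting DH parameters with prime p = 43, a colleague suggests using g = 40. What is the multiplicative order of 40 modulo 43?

21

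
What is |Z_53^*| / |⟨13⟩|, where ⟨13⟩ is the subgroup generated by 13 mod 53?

4

Since 13 ∈ (Z/53Z)^×, its order divides φ(53) = 53 − 1 = 52 = 2^2 · 13.
Divisors of 52: 1, 2, 4, 13, 26, 52.
Check 13^d mod 53 for each divisor in increasing order:
13^1 ≡ 13 (mod 53)
13^2 ≡ 10 (mod 53)
13^4 ≡ 47 (mod 53)
13^13 ≡ 1 (mod 53) ✓
So ord_53(13) = 13, hence |⟨13⟩| = 13.
The index is φ(53) / ord(13) = 52 / 13 = 4.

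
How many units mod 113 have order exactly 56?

24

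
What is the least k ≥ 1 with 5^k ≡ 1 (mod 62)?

3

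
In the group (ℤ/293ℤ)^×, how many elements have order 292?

144

φ(293) = 293 − 1 = 292 = 2^2 · 73.
(Z/293Z)^× is cyclic (|G| = 292); a cyclic group of order m has exactly φ(d) elements of each order d | m, and none otherwise.
292 = 2^2 · 73 divides 292, and φ(292) = 144.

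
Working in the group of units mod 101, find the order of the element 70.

50

Since 70 ∈ (Z/101Z)^×, its order divides φ(101) = 101 − 1 = 100 = 2^2 · 5^2.
Divisors of 100: 1, 2, 4, 5, 10, 20, 25, 50, 100.
Check 70^d mod 101 for each divisor in increasing order:
70^1 ≡ 70 (mod 101)
70^2 ≡ 52 (mod 101)
70^4 ≡ 78 (mod 101)
70^5 ≡ 6 (mod 101)
70^10 ≡ 36 (mod 101)
70^20 ≡ 84 (mod 101)
70^25 ≡ 100 (mod 101)
70^50 ≡ 1 (mod 101) ✓
Therefore the multiplicative order of 70 modulo 101 is 50.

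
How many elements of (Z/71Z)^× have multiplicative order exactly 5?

4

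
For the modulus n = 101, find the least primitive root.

2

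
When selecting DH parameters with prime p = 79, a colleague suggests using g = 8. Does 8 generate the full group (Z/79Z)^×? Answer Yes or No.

No

φ(79) = 79 − 1 = 78 = 2 · 3 · 13.
Test 8^(78/q) mod 79 for each prime factor q of 78:
8^39 ≡ 1 (mod 79)  [q = 2: ≡ 1 ✗]
8^26 ≡ 1 (mod 79)  [q = 3: ≡ 1 ✗]
8^6 ≡ 22 (mod 79)  [q = 13: ≢ 1 ✓]
The check at q = 2 fails, so 8 generates a proper subgroup.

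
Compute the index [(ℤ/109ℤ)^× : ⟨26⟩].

4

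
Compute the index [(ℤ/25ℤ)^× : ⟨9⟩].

2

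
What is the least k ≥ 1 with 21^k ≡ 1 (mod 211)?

15

Since 21 ∈ (Z/211Z)^×, its order divides φ(211) = 211 − 1 = 210 = 2 · 3 · 5 · 7.
Divisors of 210: 1, 2, 3, 5, 6, 7, 10, 14, 15, 21, 30, 35, 42, 70, 105, 210.
Evaluate successive powers at the divisors of 210:
21^1 ≡ 21
21^2 ≡ 19
21^3 ≡ 188
21^5 ≡ 196
21^6 ≡ 107
21^7 ≡ 137
21^10 ≡ 14
21^14 ≡ 201
21^15 ≡ 1
The smallest such exponent is 15, so the order of 21 is 15.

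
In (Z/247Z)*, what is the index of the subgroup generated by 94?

36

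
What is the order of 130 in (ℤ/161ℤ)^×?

66

The order of 130 must divide φ(161) = φ(7·23) = (7−1)·(23−1) = 6·22 = 132 = 2^2 · 3 · 11.
Divisors of 132: 1, 2, 3, 4, 6, 11, 12, 22, 33, 44, 66, 132.
Compute 130^d (mod 161) for the divisors d until we hit 1:
130^1 ≡ 130 (mod 161)
130^2 ≡ 156 (mod 161)
130^3 ≡ 155 (mod 161)
130^4 ≡ 25 (mod 161)
130^6 ≡ 36 (mod 161)
130^11 ≡ 114 (mod 161)
130^12 ≡ 8 (mod 161)
130^22 ≡ 116 (mod 161)
130^33 ≡ 22 (mod 161)
130^44 ≡ 93 (mod 161)
130^66 ≡ 1 (mod 161) ✓
Hence ord(130) = 66.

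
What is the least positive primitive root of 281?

3

φ(281) = 281 − 1 = 280 = 2^3 · 5 · 7.
g is a primitive root iff g^(280/q) ≢ 1 (mod 281) for each prime q ∈ {2, 5, 7}.
g = 2: 2^140 ≡ 1 — hits 1, so not a primitive root.
g = 3: 3^140 ≡ 280; 3^56 ≡ 86; 3^40 ≡ 249 — none is 1, so 3 is a primitive root.
So 3 is the smallest generator of (Z/281Z)^×.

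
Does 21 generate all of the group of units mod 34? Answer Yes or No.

No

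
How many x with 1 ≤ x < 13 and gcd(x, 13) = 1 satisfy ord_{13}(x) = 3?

φ(13) = 13 − 1 = 12 = 2^2 · 3.
In a cyclic group of order 12, there are φ(d) elements of order d for each divisor d of 12, and zero for non-divisors.
3 | 12, and φ(3) = 3 − 1 = 2.

2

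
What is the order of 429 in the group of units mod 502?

ord(429) | φ(502) = φ(2)·φ(251) = 1·250 = 250 = 2 · 5^3.
Divisors of 250: 1, 2, 5, 10, 25, 50, 125, 250.
Compute 429^d (mod 502) for the divisors d until we hit 1:
429^1 ≡ 429 (mod 502)
429^2 ≡ 309 (mod 502)
429^5 ≡ 157 (mod 502)
429^10 ≡ 51 (mod 502)
429^25 ≡ 231 (mod 502)
429^50 ≡ 149 (mod 502)
429^125 ≡ 501 (mod 502)
429^250 ≡ 1 (mod 502) ✓
Hence ord(429) = 250.

250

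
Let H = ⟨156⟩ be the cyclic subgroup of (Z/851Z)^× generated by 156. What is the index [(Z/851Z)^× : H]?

By Lagrange's theorem, ord_851(156) divides φ(851) = φ(23·37) = (23−1)·(37−1) = 22·36 = 792 = 2^3 · 3^2 · 11.
Divisors of 792: 1, 2, 3, 4, 6, 8, 9, 11, 12, 18, 22, 24, 33, 36, 44, 66, 72, 88, 99, 132, 198, 264, 396, 792.
Test each divisor d:
156^1 ≡ 156 (mod 851)
156^2 ≡ 508 (mod 851)
156^3 ≡ 105 (mod 851)
156^4 ≡ 211 (mod 851)
156^6 ≡ 813 (mod 851)
156^8 ≡ 269 (mod 851)
156^9 ≡ 265 (mod 851)
156^11 ≡ 162 (mod 851)
156^12 ≡ 593 (mod 851)
156^18 ≡ 443 (mod 851)
156^22 ≡ 714 (mod 851)
156^24 ≡ 186 (mod 851)
156^33 ≡ 783 (mod 851)
156^36 ≡ 519 (mod 851)
156^44 ≡ 47 (mod 851)
156^66 ≡ 369 (mod 851)
156^72 ≡ 445 (mod 851)
156^88 ≡ 507 (mod 851)
156^99 ≡ 438 (mod 851)
156^132 ≡ 1 (mod 851) ✓
So ord_851(156) = 132, hence |⟨156⟩| = 132.
The index is φ(851) / ord(156) = 792 / 132 = 6.

6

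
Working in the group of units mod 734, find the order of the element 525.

122

Since 525 ∈ (Z/734Z)^×, its order divides φ(734) = φ(2)·φ(367) = 1·366 = 366 = 2 · 3 · 61.
Divisors of 366: 1, 2, 3, 6, 61, 122, 183, 366.
Evaluate successive powers at the divisors of 366:
525^1 ≡ 525 (mod 734)
525^2 ≡ 375 (mod 734)
525^3 ≡ 163 (mod 734)
525^6 ≡ 145 (mod 734)
525^61 ≡ 733 (mod 734)
525^122 ≡ 1 (mod 734) ✓
Hence ord(525) = 122.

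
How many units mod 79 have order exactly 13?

φ(79) = 79 − 1 = 78 = 2 · 3 · 13.
In a cyclic group of order 78, there are φ(d) elements of order d for each divisor d of 78, and zero for non-divisors.
13 | 78, and φ(13) = 13 − 1 = 12.

12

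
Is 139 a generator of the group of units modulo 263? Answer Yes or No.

Yes

φ(263) = 263 − 1 = 262 = 2 · 131.
It suffices to check that the order of 139 is not a proper divisor of 262: compute 139^(262/q) for q ∈ {2, 131}.
139^131 ≡ 262 (mod 263)  [q = 2: ≢ 1 ✓]
139^2 ≡ 122 (mod 263)  [q = 131: ≢ 1 ✓]
Every test exponent gives a nontrivial residue, hence 139 generates the full group.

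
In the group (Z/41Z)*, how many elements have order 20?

φ(41) = 41 − 1 = 40 = 2^3 · 5.
Since (Z/41Z)^× is cyclic of order 40, the number of elements of order d is φ(d) when d | 40 and 0 otherwise.
20 = 2^2 · 5 divides 40, and φ(20) = 8.

8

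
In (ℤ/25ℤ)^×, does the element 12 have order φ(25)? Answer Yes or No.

φ(25) = φ(5^2) = 5·(5−1) = 20 = 2^2 · 5.
12 is a primitive root mod 25 iff 12^(φ(25)/q) ≢ 1 for every prime q | φ(25), i.e. q ∈ {2, 5}.
12^10 ≡ 24 (mod 25)  [q = 2: ≢ 1 ✓]
12^4 ≡ 11 (mod 25)  [q = 5: ≢ 1 ✓]
None equal 1, so ord_25(12) = 20: 12 is a primitive root.

Yes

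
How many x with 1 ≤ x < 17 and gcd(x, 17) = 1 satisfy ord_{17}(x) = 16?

8

φ(17) = 17 − 1 = 16 = 2^4.
(Z/17Z)^× is cyclic (|G| = 16); a cyclic group of order m has exactly φ(d) elements of each order d | m, and none otherwise.
16 = 2^4 divides 16, and φ(16) = 8.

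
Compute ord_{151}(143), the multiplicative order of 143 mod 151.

10

Since 143 ∈ (Z/151Z)^×, its order divides φ(151) = 151 − 1 = 150 = 2 · 3 · 5^2.
Divisors of 150: 1, 2, 3, 5, 6, 10, 15, 25, 30, 50, 75, 150.
Test each divisor d:
143^1 ≡ 143
143^2 ≡ 64
143^3 ≡ 92
143^5 ≡ 150
143^6 ≡ 8
143^10 ≡ 1
Therefore the multiplicative order of 143 modulo 151 is 10.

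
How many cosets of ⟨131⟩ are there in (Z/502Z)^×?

2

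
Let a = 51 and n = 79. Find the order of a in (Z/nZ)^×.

ord(51) | φ(79) = 79 − 1 = 78 = 2 · 3 · 13.
Divisors of 78: 1, 2, 3, 6, 13, 26, 39, 78.
Check 51^d mod 79 for each divisor in increasing order:
51^1 ≡ 51
51^2 ≡ 73
51^3 ≡ 10
51^6 ≡ 21
51^13 ≡ 55
51^26 ≡ 23
51^39 ≡ 1
So ord_79(51) = 39.

39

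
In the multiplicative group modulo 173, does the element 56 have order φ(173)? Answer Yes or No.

φ(173) = 173 − 1 = 172 = 2^2 · 43.
56 is a primitive root mod 173 iff 56^(φ(173)/q) ≢ 1 for every prime q | φ(173), i.e. q ∈ {2, 43}.
56^86 ≡ 1 (mod 173)  [q = 2: ≡ 1 ✗]
56^4 ≡ 138 (mod 173)  [q = 43: ≢ 1 ✓]
The check at q = 2 fails, so 56 generates a proper subgroup.

No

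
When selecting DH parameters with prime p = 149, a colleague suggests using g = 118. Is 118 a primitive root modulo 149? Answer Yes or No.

No

φ(149) = 149 − 1 = 148 = 2^2 · 37.
118 is a primitive root mod 149 iff 118^(φ(149)/q) ≢ 1 for every prime q | φ(149), i.e. q ∈ {2, 37}.
118^74 ≡ 1 (mod 149)  [q = 2: ≡ 1 ✗]
118^4 ≡ 19 (mod 149)  [q = 37: ≢ 1 ✓]
118^74 ≡ 1 shows ord(118) | 74, strictly less than φ(149); not a primitive root.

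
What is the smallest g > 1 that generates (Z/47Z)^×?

5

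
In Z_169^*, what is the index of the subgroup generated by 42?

Since 42 ∈ (Z/169Z)^×, its order divides φ(169) = φ(13^2) = 13·(13−1) = 156 = 2^2 · 3 · 13.
Divisors of 156: 1, 2, 3, 4, 6, 12, 13, 26, 39, 52, 78, 156.
Evaluate successive powers at the divisors of 156:
42^1 ≡ 42
42^2 ≡ 74
42^3 ≡ 66
42^4 ≡ 68
42^6 ≡ 131
42^12 ≡ 92
42^13 ≡ 146
42^26 ≡ 22
42^39 ≡ 1
The order of 42 is 39, so the subgroup it generates has 39 elements.
The index is φ(169) / ord(42) = 156 / 39 = 4.

4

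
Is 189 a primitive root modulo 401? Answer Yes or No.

No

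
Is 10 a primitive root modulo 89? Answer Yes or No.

No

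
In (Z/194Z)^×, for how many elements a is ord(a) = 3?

2

φ(194) = φ(2)·φ(97) = 1·96 = 96 = 2^5 · 3.
(Z/194Z)^× is cyclic (|G| = 96); a cyclic group of order m has exactly φ(d) elements of each order d | m, and none otherwise.
3 | 96, and φ(3) = 3 − 1 = 2.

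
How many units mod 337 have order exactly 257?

0

φ(337) = 337 − 1 = 336 = 2^4 · 3 · 7.
In a cyclic group of order 336, there are φ(d) elements of order d for each divisor d of 336, and zero for non-divisors.
257 does not divide 336, so no element of (Z/337Z)^× has order 257.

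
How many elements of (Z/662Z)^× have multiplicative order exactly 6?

2

φ(662) = φ(2)·φ(331) = 1·330 = 330 = 2 · 3 · 5 · 11.
In a cyclic group of order 330, there are φ(d) elements of order d for each divisor d of 330, and zero for non-divisors.
6 = 2 · 3 divides 330, and φ(6) = 2.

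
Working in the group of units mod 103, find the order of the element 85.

102

Since 85 ∈ (Z/103Z)^×, its order divides φ(103) = 103 − 1 = 102 = 2 · 3 · 17.
Divisors of 102: 1, 2, 3, 6, 17, 34, 51, 102.
Test each divisor d:
85^1 ≡ 85
85^2 ≡ 15
85^3 ≡ 39
85^6 ≡ 79
85^17 ≡ 47
85^34 ≡ 46
85^51 ≡ 102
85^102 ≡ 1
Hence ord(85) = 102.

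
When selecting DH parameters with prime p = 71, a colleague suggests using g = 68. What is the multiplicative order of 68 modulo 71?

70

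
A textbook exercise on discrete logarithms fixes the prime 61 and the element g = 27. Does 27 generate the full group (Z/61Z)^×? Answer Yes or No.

φ(61) = 61 − 1 = 60 = 2^2 · 3 · 5.
Test 27^(60/q) mod 61 for each prime factor q of 60:
27^30 ≡ 1 (mod 61)  [q = 2: ≡ 1 ✗]
27^20 ≡ 1 (mod 61)  [q = 3: ≡ 1 ✗]
27^12 ≡ 58 (mod 61)  [q = 5: ≢ 1 ✓]
The check at q = 2 fails, so 27 generates a proper subgroup.

No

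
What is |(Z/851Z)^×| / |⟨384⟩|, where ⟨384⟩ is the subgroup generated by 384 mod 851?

6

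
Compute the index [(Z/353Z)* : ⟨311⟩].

88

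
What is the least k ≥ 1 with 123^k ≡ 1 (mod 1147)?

ord(123) | φ(1147) = φ(31·37) = (31−1)·(37−1) = 30·36 = 1080 = 2^3 · 3^3 · 5.
Divisors of 1080: 1, 2, 3, 4, 5, 6, 8, 9, 10, 12, 15, 18, 20, 24, 27, 30, 36, 40, 45, 54, 60, 72, 90, 108, 120, 135, 180, 216, 270, 360, 540, 1080.
Test each divisor d:
123^1 ≡ 123 (mod 1147)
123^2 ≡ 218 (mod 1147)
123^3 ≡ 433 (mod 1147)
123^4 ≡ 497 (mod 1147)
123^5 ≡ 340 (mod 1147)
123^6 ≡ 528 (mod 1147)
123^8 ≡ 404 (mod 1147)
123^9 ≡ 371 (mod 1147)
123^10 ≡ 900 (mod 1147)
123^12 ≡ 63 (mod 1147)
123^15 ≡ 898 (mod 1147)
123^18 ≡ 1 (mod 1147) ✓
The smallest such exponent is 18, so the order of 123 is 18.

18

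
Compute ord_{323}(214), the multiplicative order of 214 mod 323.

144

The order of 214 must divide φ(323) = φ(17·19) = (17−1)·(19−1) = 16·18 = 288 = 2^5 · 3^2.
Divisors of 288: 1, 2, 3, 4, 6, 8, 9, 12, 16, 18, 24, 32, 36, 48, 72, 96, 144, 288.
Check 214^d mod 323 for each divisor in increasing order:
214^1 ≡ 214 (mod 323)
214^2 ≡ 253 (mod 323)
214^3 ≡ 201 (mod 323)
214^4 ≡ 55 (mod 323)
214^6 ≡ 26 (mod 323)
214^8 ≡ 118 (mod 323)
214^9 ≡ 58 (mod 323)
214^12 ≡ 30 (mod 323)
214^16 ≡ 35 (mod 323)
214^18 ≡ 134 (mod 323)
214^24 ≡ 254 (mod 323)
214^32 ≡ 256 (mod 323)
214^36 ≡ 191 (mod 323)
214^48 ≡ 239 (mod 323)
214^72 ≡ 305 (mod 323)
214^96 ≡ 273 (mod 323)
214^144 ≡ 1 (mod 323) ✓
Therefore the multiplicative order of 214 modulo 323 is 144.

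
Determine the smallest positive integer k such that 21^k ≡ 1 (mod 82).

20

The order of 21 must divide φ(82) = φ(2)·φ(41) = 1·40 = 40 = 2^3 · 5.
Divisors of 40: 1, 2, 4, 5, 8, 10, 20, 40.
Check 21^d mod 82 for each divisor in increasing order:
21^1 ≡ 21 (mod 82)
21^2 ≡ 31 (mod 82)
21^4 ≡ 59 (mod 82)
21^5 ≡ 9 (mod 82)
21^8 ≡ 37 (mod 82)
21^10 ≡ 81 (mod 82)
21^20 ≡ 1 (mod 82) ✓
So ord_82(21) = 20.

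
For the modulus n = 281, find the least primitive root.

3

φ(281) = 281 − 1 = 280 = 2^3 · 5 · 7.
Test candidates g = 2, 3, … against the prime factors q ∈ {2, 5, 7} of φ(281): g is a generator iff g^(280/q) ≢ 1 for every such q.
g = 2: 2^140 ≡ 1 — hits 1, so not a primitive root.
g = 3: 3^140 ≡ 280; 3^56 ≡ 86; 3^40 ≡ 249 — none is 1, so 3 is a primitive root.
Hence the least primitive root of 281 is 3.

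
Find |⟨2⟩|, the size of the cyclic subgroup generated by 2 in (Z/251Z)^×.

50

ord(2) | φ(251) = 251 − 1 = 250 = 2 · 5^3.
Divisors of 250: 1, 2, 5, 10, 25, 50, 125, 250.
Test each divisor d:
2^1 ≡ 2 (mod 251)
2^2 ≡ 4 (mod 251)
2^5 ≡ 32 (mod 251)
2^10 ≡ 20 (mod 251)
2^25 ≡ 250 (mod 251)
2^50 ≡ 1 (mod 251) ✓
Hence ord(2) = 50.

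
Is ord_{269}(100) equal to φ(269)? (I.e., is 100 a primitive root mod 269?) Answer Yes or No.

No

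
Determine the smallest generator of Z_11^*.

2

φ(11) = 11 − 1 = 10 = 2 · 5.
g is a primitive root iff g^(10/q) ≢ 1 (mod 11) for each prime q ∈ {2, 5}.
g = 2: 2^5 ≡ 10; 2^2 ≡ 4 — none is 1, so 2 is a primitive root.
So 2 is the smallest generator of (Z/11Z)^×.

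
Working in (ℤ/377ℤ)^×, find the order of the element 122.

28

ord(122) | φ(377) = φ(13·29) = (13−1)·(29−1) = 12·28 = 336 = 2^4 · 3 · 7.
Divisors of 336: 1, 2, 3, 4, 6, 7, 8, 12, 14, 16, 21, 24, 28, 42, 48, 56, 84, 112, 168, 336.
Compute 122^d (mod 377) for the divisors d until we hit 1:
122^1 ≡ 122 (mod 377)
122^2 ≡ 181 (mod 377)
122^3 ≡ 216 (mod 377)
122^4 ≡ 339 (mod 377)
122^6 ≡ 285 (mod 377)
122^7 ≡ 86 (mod 377)
122^8 ≡ 313 (mod 377)
122^12 ≡ 170 (mod 377)
122^14 ≡ 233 (mod 377)
122^16 ≡ 326 (mod 377)
122^21 ≡ 57 (mod 377)
122^24 ≡ 248 (mod 377)
122^28 ≡ 1 (mod 377) ✓
The smallest such exponent is 28, so the order of 122 is 28.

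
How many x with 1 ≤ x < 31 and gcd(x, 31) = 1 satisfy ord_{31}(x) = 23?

0

φ(31) = 31 − 1 = 30 = 2 · 3 · 5.
(Z/31Z)^× is cyclic (|G| = 30); a cyclic group of order m has exactly φ(d) elements of each order d | m, and none otherwise.
Since 23 ∤ 30, the count is 0.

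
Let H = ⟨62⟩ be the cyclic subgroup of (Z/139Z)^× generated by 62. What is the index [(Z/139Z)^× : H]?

3

ord(62) | φ(139) = 139 − 1 = 138 = 2 · 3 · 23.
Divisors of 138: 1, 2, 3, 6, 23, 46, 69, 138.
Check 62^d mod 139 for each divisor in increasing order:
62^1 ≡ 62 (mod 139)
62^2 ≡ 91 (mod 139)
62^3 ≡ 82 (mod 139)
62^6 ≡ 52 (mod 139)
62^23 ≡ 138 (mod 139)
62^46 ≡ 1 (mod 139) ✓
The order of 62 is 46, so the subgroup it generates has 46 elements.
Index = |(Z/139Z)^×| / |⟨62⟩| = 138 / 46 = 3.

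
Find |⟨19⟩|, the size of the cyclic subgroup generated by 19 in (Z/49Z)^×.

6

Since 19 ∈ (Z/49Z)^×, its order divides φ(49) = φ(7^2) = 7·(7−1) = 42 = 2 · 3 · 7.
Divisors of 42: 1, 2, 3, 6, 7, 14, 21, 42.
Evaluate successive powers at the divisors of 42:
19^1 ≡ 19
19^2 ≡ 18
19^3 ≡ 48
19^6 ≡ 1
Hence ord(19) = 6.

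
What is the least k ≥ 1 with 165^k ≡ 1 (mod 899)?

105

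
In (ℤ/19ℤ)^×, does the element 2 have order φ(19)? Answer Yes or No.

φ(19) = 19 − 1 = 18 = 2 · 3^2.
An element g generates (Z/19Z)^× iff g^(18/q) ≢ 1 (mod 19) for each prime q ∈ {2, 3}.
2^9 ≡ 18 (mod 19)  [q = 2: ≢ 1 ✓]
2^6 ≡ 7 (mod 19)  [q = 3: ≢ 1 ✓]
Every test exponent gives a nontrivial residue, hence 2 generates the full group.

Yes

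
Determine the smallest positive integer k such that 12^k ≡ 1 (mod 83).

41

Since 12 ∈ (Z/83Z)^×, its order divides φ(83) = 83 − 1 = 82 = 2 · 41.
Divisors of 82: 1, 2, 41, 82.
Check 12^d mod 83 for each divisor in increasing order:
12^1 ≡ 12
12^2 ≡ 61
12^41 ≡ 1
The smallest such exponent is 41, so the order of 12 is 41.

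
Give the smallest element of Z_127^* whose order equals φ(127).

3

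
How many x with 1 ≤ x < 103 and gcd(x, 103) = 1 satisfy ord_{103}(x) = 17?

φ(103) = 103 − 1 = 102 = 2 · 3 · 17.
Since (Z/103Z)^× is cyclic of order 102, the number of elements of order d is φ(d) when d | 102 and 0 otherwise.
17 | 102, and φ(17) = 17 − 1 = 16.

16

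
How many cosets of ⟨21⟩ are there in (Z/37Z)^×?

2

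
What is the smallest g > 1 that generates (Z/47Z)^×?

5

φ(47) = 47 − 1 = 46 = 2 · 23.
g is a primitive root iff g^(46/q) ≢ 1 (mod 47) for each prime q ∈ {2, 23}.
g = 2: 2^23 ≡ 1 — hits 1, so not a primitive root.
g = 3: 3^23 ≡ 1 — hits 1, so not a primitive root.
g = 4: 4^23 ≡ 1 — hits 1, so not a primitive root.
g = 5: 5^23 ≡ 46; 5^2 ≡ 25 — none is 1, so 5 is a primitive root.
Hence the least primitive root of 47 is 5.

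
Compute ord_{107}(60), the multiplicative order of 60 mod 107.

106

Since 60 ∈ (Z/107Z)^×, its order divides φ(107) = 107 − 1 = 106 = 2 · 53.
Divisors of 106: 1, 2, 53, 106.
Test each divisor d:
60^1 ≡ 60
60^2 ≡ 69
60^53 ≡ 106
60^106 ≡ 1
So ord_107(60) = 106.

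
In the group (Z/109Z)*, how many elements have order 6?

φ(109) = 109 − 1 = 108 = 2^2 · 3^3.
In a cyclic group of order 108, there are φ(d) elements of order d for each divisor d of 108, and zero for non-divisors.
6 = 2 · 3 divides 108, and φ(6) = 2.

2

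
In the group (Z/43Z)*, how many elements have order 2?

1

φ(43) = 43 − 1 = 42 = 2 · 3 · 7.
(Z/43Z)^× is cyclic (|G| = 42); a cyclic group of order m has exactly φ(d) elements of each order d | m, and none otherwise.
2 | 42, and φ(2) = 2 − 1 = 1.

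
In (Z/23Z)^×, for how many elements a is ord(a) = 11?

10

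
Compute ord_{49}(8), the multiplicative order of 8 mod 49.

By Lagrange's theorem, ord_49(8) divides φ(49) = φ(7^2) = 7·(7−1) = 42 = 2 · 3 · 7.
Divisors of 42: 1, 2, 3, 6, 7, 14, 21, 42.
Evaluate successive powers at the divisors of 42:
8^1 ≡ 8
8^2 ≡ 15
8^3 ≡ 22
8^6 ≡ 43
8^7 ≡ 1
Therefore the multiplicative order of 8 modulo 49 is 7.

7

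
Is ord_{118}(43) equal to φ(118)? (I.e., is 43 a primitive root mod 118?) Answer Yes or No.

φ(118) = φ(2)·φ(59) = 1·58 = 58 = 2 · 29.
An element g generates (Z/118Z)^× iff g^(58/q) ≢ 1 (mod 118) for each prime q ∈ {2, 29}.
43^29 ≡ 117 (mod 118)  [q = 2: ≢ 1 ✓]
43^2 ≡ 79 (mod 118)  [q = 29: ≢ 1 ✓]
All checks pass, so 43 has order 58 and is a primitive root modulo 118.

Yes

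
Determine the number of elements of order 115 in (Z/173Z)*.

φ(173) = 173 − 1 = 172 = 2^2 · 43.
In a cyclic group of order 172, there are φ(d) elements of order d for each divisor d of 172, and zero for non-divisors.
Since 115 ∤ 172, the count is 0.

0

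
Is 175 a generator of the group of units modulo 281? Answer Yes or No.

φ(281) = 281 − 1 = 280 = 2^3 · 5 · 7.
It suffices to check that the order of 175 is not a proper divisor of 280: compute 175^(280/q) for q ∈ {2, 5, 7}.
175^140 ≡ 1 (mod 281)  [q = 2: ≡ 1 ✗]
175^56 ≡ 232 (mod 281)  [q = 5: ≢ 1 ✓]
175^40 ≡ 249 (mod 281)  [q = 7: ≢ 1 ✓]
175^140 ≡ 1 shows ord(175) | 140, strictly less than φ(281); not a primitive root.

No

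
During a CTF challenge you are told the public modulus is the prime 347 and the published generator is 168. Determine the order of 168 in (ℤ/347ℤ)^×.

Since 168 ∈ (Z/347Z)^×, its order divides φ(347) = 347 − 1 = 346 = 2 · 173.
Divisors of 346: 1, 2, 173, 346.
Check 168^d mod 347 for each divisor in increasing order:
168^1 ≡ 168 (mod 347)
168^2 ≡ 117 (mod 347)
168^173 ≡ 1 (mod 347) ✓
So ord_347(168) = 173.

173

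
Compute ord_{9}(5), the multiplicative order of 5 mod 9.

Since 5 ∈ (Z/9Z)^×, its order divides φ(9) = φ(3^2) = 3·(3−1) = 6 = 2 · 3.
Divisors of 6: 1, 2, 3, 6.
Check 5^d mod 9 for each divisor in increasing order:
5^1 ≡ 5 (mod 9)
5^2 ≡ 7 (mod 9)
5^3 ≡ 8 (mod 9)
5^6 ≡ 1 (mod 9) ✓
The smallest such exponent is 6, so the order of 5 is 6.

6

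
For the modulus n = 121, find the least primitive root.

φ(121) = φ(11^2) = 11·(11−1) = 110 = 2 · 5 · 11.
Test candidates g = 2, 3, … against the prime factors q ∈ {2, 5, 11} of φ(121): g is a generator iff g^(110/q) ≢ 1 for every such q.
g = 2: 2^55 ≡ 120; 2^22 ≡ 81; 2^10 ≡ 56 — none is 1, so 2 is a primitive root.
The smallest primitive root modulo 121 is 2.

2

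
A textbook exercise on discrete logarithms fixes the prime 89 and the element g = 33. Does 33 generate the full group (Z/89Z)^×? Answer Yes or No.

Yes

φ(89) = 89 − 1 = 88 = 2^3 · 11.
Test 33^(88/q) mod 89 for each prime factor q of 88:
33^44 ≡ 88 (mod 89)  [q = 2: ≢ 1 ✓]
33^8 ≡ 16 (mod 89)  [q = 11: ≢ 1 ✓]
All checks pass, so 33 has order 88 and is a primitive root modulo 89.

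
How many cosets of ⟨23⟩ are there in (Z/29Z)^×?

The order of 23 must divide φ(29) = 29 − 1 = 28 = 2^2 · 7.
Divisors of 28: 1, 2, 4, 7, 14, 28.
Compute 23^d (mod 29) for the divisors d until we hit 1:
23^1 ≡ 23 (mod 29)
23^2 ≡ 7 (mod 29)
23^4 ≡ 20 (mod 29)
23^7 ≡ 1 (mod 29) ✓
Thus |⟨23⟩| = ord(23) = 7.
The index is φ(29) / ord(23) = 28 / 7 = 4.

4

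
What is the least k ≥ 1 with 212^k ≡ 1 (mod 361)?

342

Since 212 ∈ (Z/361Z)^×, its order divides φ(361) = φ(19^2) = 19·(19−1) = 342 = 2 · 3^2 · 19.
Divisors of 342: 1, 2, 3, 6, 9, 18, 19, 38, 57, 114, 171, 342.
Compute 212^d (mod 361) for the divisors d until we hit 1:
212^1 ≡ 212 (mod 361)
212^2 ≡ 180 (mod 361)
212^3 ≡ 255 (mod 361)
212^6 ≡ 45 (mod 361)
212^9 ≡ 284 (mod 361)
212^18 ≡ 153 (mod 361)
212^19 ≡ 307 (mod 361)
212^38 ≡ 28 (mod 361)
212^57 ≡ 293 (mod 361)
212^114 ≡ 292 (mod 361)
212^171 ≡ 360 (mod 361)
212^342 ≡ 1 (mod 361) ✓
Therefore the multiplicative order of 212 modulo 361 is 342.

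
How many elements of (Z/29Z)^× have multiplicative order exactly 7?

6

φ(29) = 29 − 1 = 28 = 2^2 · 7.
Since (Z/29Z)^× is cyclic of order 28, the number of elements of order d is φ(d) when d | 28 and 0 otherwise.
7 | 28, and φ(7) = 7 − 1 = 6.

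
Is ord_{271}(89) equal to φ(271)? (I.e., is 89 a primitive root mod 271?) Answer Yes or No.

No

φ(271) = 271 − 1 = 270 = 2 · 3^3 · 5.
89 is a primitive root mod 271 iff 89^(φ(271)/q) ≢ 1 for every prime q | φ(271), i.e. q ∈ {2, 3, 5}.
89^135 ≡ 1 (mod 271)  [q = 2: ≡ 1 ✗]
89^90 ≡ 28 (mod 271)  [q = 3: ≢ 1 ✓]
89^54 ≡ 10 (mod 271)  [q = 5: ≢ 1 ✓]
89^135 ≡ 1 shows ord(89) | 135, strictly less than φ(271); not a primitive root.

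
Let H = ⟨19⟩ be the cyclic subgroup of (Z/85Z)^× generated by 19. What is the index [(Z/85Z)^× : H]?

The order of 19 must divide φ(85) = φ(5·17) = (5−1)·(17−1) = 4·16 = 64 = 2^6.
Divisors of 64: 1, 2, 4, 8, 16, 32, 64.
Test each divisor d:
19^1 ≡ 19
19^2 ≡ 21
19^4 ≡ 16
19^8 ≡ 1
The order of 19 is 8, so the subgroup it generates has 8 elements.
The index is φ(85) / ord(19) = 64 / 8 = 8.

8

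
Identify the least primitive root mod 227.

φ(227) = 227 − 1 = 226 = 2 · 113.
Test candidates g = 2, 3, … against the prime factors q ∈ {2, 113} of φ(227): g is a generator iff g^(226/q) ≢ 1 for every such q.
g = 2: 2^113 ≡ 226; 2^2 ≡ 4 — none is 1, so 2 is a primitive root.
So 2 is the smallest generator of (Z/227Z)^×.

2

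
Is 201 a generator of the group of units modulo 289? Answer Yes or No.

φ(289) = φ(17^2) = 17·(17−1) = 272 = 2^4 · 17.
201 is a primitive root mod 289 iff 201^(φ(289)/q) ≢ 1 for every prime q | φ(289), i.e. q ∈ {2, 17}.
201^136 ≡ 288 (mod 289)  [q = 2: ≢ 1 ✓]
201^16 ≡ 239 (mod 289)  [q = 17: ≢ 1 ✓]
All checks pass, so 201 has order 272 and is a primitive root modulo 289.

Yes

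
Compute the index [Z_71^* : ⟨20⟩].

10

ord(20) | φ(71) = 71 − 1 = 70 = 2 · 5 · 7.
Divisors of 70: 1, 2, 5, 7, 10, 14, 35, 70.
Compute 20^d (mod 71) for the divisors d until we hit 1:
20^1 ≡ 20 (mod 71)
20^2 ≡ 45 (mod 71)
20^5 ≡ 30 (mod 71)
20^7 ≡ 1 (mod 71) ✓
Thus |⟨20⟩| = ord(20) = 7.
[(Z/71Z)^× : ⟨20⟩] = 70/7 = 10.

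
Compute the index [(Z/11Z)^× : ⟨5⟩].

ord(5) | φ(11) = 11 − 1 = 10 = 2 · 5.
Divisors of 10: 1, 2, 5, 10.
Check 5^d mod 11 for each divisor in increasing order:
5^1 ≡ 5 (mod 11)
5^2 ≡ 3 (mod 11)
5^5 ≡ 1 (mod 11) ✓
The order of 5 is 5, so the subgroup it generates has 5 elements.
Index = |(Z/11Z)^×| / |⟨5⟩| = 10 / 5 = 2.

2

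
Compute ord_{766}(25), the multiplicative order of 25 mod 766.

191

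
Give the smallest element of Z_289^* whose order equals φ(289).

3

φ(289) = φ(17^2) = 17·(17−1) = 272 = 2^4 · 17.
Test candidates g = 2, 3, … against the prime factors q ∈ {2, 17} of φ(289): g is a generator iff g^(272/q) ≢ 1 for every such q.
g = 2: 2^136 ≡ 1 — hits 1, so not a primitive root.
g = 3: 3^136 ≡ 288; 3^16 ≡ 171 — none is 1, so 3 is a primitive root.
Hence the least primitive root of 289 is 3.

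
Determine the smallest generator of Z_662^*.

φ(662) = φ(2)·φ(331) = 1·330 = 330 = 2 · 3 · 5 · 11.
Test candidates g = 2, 3, … against the prime factors q ∈ {2, 3, 5, 11} of φ(662): g is a generator iff g^(330/q) ≢ 1 for every such q.
g = 2: gcd(2, 662) = 2 > 1, not a unit — skip.
g = 3: 3^165 ≡ 661; 3^110 ≡ 299; 3^66 ≡ 395; 3^30 ≡ 601 — none is 1, so 3 is a primitive root.
Hence the least primitive root of 662 is 3.

3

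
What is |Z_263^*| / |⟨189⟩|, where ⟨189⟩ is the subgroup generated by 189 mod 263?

ord(189) | φ(263) = 263 − 1 = 262 = 2 · 131.
Divisors of 262: 1, 2, 131, 262.
Check 189^d mod 263 for each divisor in increasing order:
189^1 ≡ 189 (mod 263)
189^2 ≡ 216 (mod 263)
189^131 ≡ 262 (mod 263)
189^262 ≡ 1 (mod 263) ✓
So ord_263(189) = 262, hence |⟨189⟩| = 262.
[(Z/263Z)^× : ⟨189⟩] = 262/262 = 1.

1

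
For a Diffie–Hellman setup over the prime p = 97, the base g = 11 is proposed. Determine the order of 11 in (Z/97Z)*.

48

ord(11) | φ(97) = 97 − 1 = 96 = 2^5 · 3.
Divisors of 96: 1, 2, 3, 4, 6, 8, 12, 16, 24, 32, 48, 96.
Test each divisor d:
11^1 ≡ 11 (mod 97)
11^2 ≡ 24 (mod 97)
11^3 ≡ 70 (mod 97)
11^4 ≡ 91 (mod 97)
11^6 ≡ 50 (mod 97)
11^8 ≡ 36 (mod 97)
11^12 ≡ 75 (mod 97)
11^16 ≡ 35 (mod 97)
11^24 ≡ 96 (mod 97)
11^32 ≡ 61 (mod 97)
11^48 ≡ 1 (mod 97) ✓
Hence ord(11) = 48.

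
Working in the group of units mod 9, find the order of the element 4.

3

Since 4 ∈ (Z/9Z)^×, its order divides φ(9) = φ(3^2) = 3·(3−1) = 6 = 2 · 3.
Divisors of 6: 1, 2, 3, 6.
Check 4^d mod 9 for each divisor in increasing order:
4^1 ≡ 4
4^2 ≡ 7
4^3 ≡ 1
Therefore the multiplicative order of 4 modulo 9 is 3.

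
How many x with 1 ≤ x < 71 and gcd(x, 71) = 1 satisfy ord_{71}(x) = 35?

24

φ(71) = 71 − 1 = 70 = 2 · 5 · 7.
In a cyclic group of order 70, there are φ(d) elements of order d for each divisor d of 70, and zero for non-divisors.
35 = 5 · 7 divides 70, and φ(35) = 24.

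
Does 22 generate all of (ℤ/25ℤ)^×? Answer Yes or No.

Yes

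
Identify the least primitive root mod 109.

φ(109) = 109 − 1 = 108 = 2^2 · 3^3.
g is a primitive root iff g^(108/q) ≢ 1 (mod 109) for each prime q ∈ {2, 3}.
g = 2: 2^54 ≡ 108; 2^36 ≡ 1 — hits 1, so not a primitive root.
g = 3: 3^54 ≡ 1 — hits 1, so not a primitive root.
g = 4: 4^54 ≡ 1 — hits 1, so not a primitive root.
g = 5: 5^54 ≡ 1 — hits 1, so not a primitive root.
g = 6: 6^54 ≡ 108; 6^36 ≡ 63 — none is 1, so 6 is a primitive root.
The smallest primitive root modulo 109 is 6.

6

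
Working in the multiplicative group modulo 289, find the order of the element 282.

272

ord(282) | φ(289) = φ(17^2) = 17·(17−1) = 272 = 2^4 · 17.
Divisors of 272: 1, 2, 4, 8, 16, 17, 34, 68, 136, 272.
Check 282^d mod 289 for each divisor in increasing order:
282^1 ≡ 282 (mod 289)
282^2 ≡ 49 (mod 289)
282^4 ≡ 89 (mod 289)
282^8 ≡ 118 (mod 289)
282^16 ≡ 52 (mod 289)
282^17 ≡ 214 (mod 289)
282^34 ≡ 134 (mod 289)
282^68 ≡ 38 (mod 289)
282^136 ≡ 288 (mod 289)
282^272 ≡ 1 (mod 289) ✓
Hence ord(282) = 272.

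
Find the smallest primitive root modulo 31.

3

φ(31) = 31 − 1 = 30 = 2 · 3 · 5.
Test candidates g = 2, 3, … against the prime factors q ∈ {2, 3, 5} of φ(31): g is a generator iff g^(30/q) ≢ 1 for every such q.
g = 2: 2^15 ≡ 1 — hits 1, so not a primitive root.
g = 3: 3^15 ≡ 30; 3^10 ≡ 25; 3^6 ≡ 16 — none is 1, so 3 is a primitive root.
Hence the least primitive root of 31 is 3.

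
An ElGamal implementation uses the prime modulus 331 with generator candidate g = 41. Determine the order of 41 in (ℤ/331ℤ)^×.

Since 41 ∈ (Z/331Z)^×, its order divides φ(331) = 331 − 1 = 330 = 2 · 3 · 5 · 11.
Divisors of 330: 1, 2, 3, 5, 6, 10, 11, 15, 22, 30, 33, 55, 66, 110, 165, 330.
Test each divisor d:
41^1 ≡ 41 (mod 331)
41^2 ≡ 26 (mod 331)
41^3 ≡ 73 (mod 331)
41^5 ≡ 243 (mod 331)
41^6 ≡ 33 (mod 331)
41^10 ≡ 131 (mod 331)
41^11 ≡ 75 (mod 331)
41^15 ≡ 57 (mod 331)
41^22 ≡ 329 (mod 331)
41^30 ≡ 270 (mod 331)
41^33 ≡ 181 (mod 331)
41^55 ≡ 300 (mod 331)
41^66 ≡ 323 (mod 331)
41^110 ≡ 299 (mod 331)
41^165 ≡ 330 (mod 331)
41^330 ≡ 1 (mod 331) ✓
So ord_331(41) = 330.

330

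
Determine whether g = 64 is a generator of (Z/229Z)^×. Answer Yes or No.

No

φ(229) = 229 − 1 = 228 = 2^2 · 3 · 19.
Test 64^(228/q) mod 229 for each prime factor q of 228:
64^114 ≡ 1 (mod 229)  [q = 2: ≡ 1 ✗]
64^76 ≡ 1 (mod 229)  [q = 3: ≡ 1 ✗]
64^12 ≡ 43 (mod 229)  [q = 19: ≢ 1 ✓]
64^114 ≡ 1 shows ord(64) | 114, strictly less than φ(229); not a primitive root.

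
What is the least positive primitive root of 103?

φ(103) = 103 − 1 = 102 = 2 · 3 · 17.
Test candidates g = 2, 3, … against the prime factors q ∈ {2, 3, 17} of φ(103): g is a generator iff g^(102/q) ≢ 1 for every such q.
g = 2: 2^51 ≡ 1 — hits 1, so not a primitive root.
g = 3: 3^51 ≡ 102; 3^34 ≡ 1 — hits 1, so not a primitive root.
g = 4: 4^51 ≡ 1 — hits 1, so not a primitive root.
g = 5: 5^51 ≡ 102; 5^34 ≡ 56; 5^6 ≡ 72 — none is 1, so 5 is a primitive root.
The smallest primitive root modulo 103 is 5.

5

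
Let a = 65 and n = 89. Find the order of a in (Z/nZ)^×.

88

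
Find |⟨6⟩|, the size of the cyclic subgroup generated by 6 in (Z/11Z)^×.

10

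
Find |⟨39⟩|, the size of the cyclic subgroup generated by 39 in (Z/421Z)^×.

420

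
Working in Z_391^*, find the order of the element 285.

Since 285 ∈ (Z/391Z)^×, its order divides φ(391) = φ(17·23) = (17−1)·(23−1) = 16·22 = 352 = 2^5 · 11.
Divisors of 352: 1, 2, 4, 8, 11, 16, 22, 32, 44, 88, 176, 352.
Compute 285^d (mod 391) for the divisors d until we hit 1:
285^1 ≡ 285
285^2 ≡ 288
285^4 ≡ 52
285^8 ≡ 358
285^11 ≡ 208
285^16 ≡ 307
285^22 ≡ 254
285^32 ≡ 18
285^44 ≡ 1
The smallest such exponent is 44, so the order of 285 is 44.

44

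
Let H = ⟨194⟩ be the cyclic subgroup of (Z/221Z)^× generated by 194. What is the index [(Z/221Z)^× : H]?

12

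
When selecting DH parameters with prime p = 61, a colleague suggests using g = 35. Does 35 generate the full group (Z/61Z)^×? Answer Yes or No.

φ(61) = 61 − 1 = 60 = 2^2 · 3 · 5.
An element g generates (Z/61Z)^× iff g^(60/q) ≢ 1 (mod 61) for each prime q ∈ {2, 3, 5}.
35^30 ≡ 60 (mod 61)  [q = 2: ≢ 1 ✓]
35^20 ≡ 13 (mod 61)  [q = 3: ≢ 1 ✓]
35^12 ≡ 9 (mod 61)  [q = 5: ≢ 1 ✓]
All checks pass, so 35 has order 60 and is a primitive root modulo 61.

Yes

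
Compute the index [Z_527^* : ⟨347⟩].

The order of 347 must divide φ(527) = φ(17·31) = (17−1)·(31−1) = 16·30 = 480 = 2^5 · 3 · 5.
Divisors of 480: 1, 2, 3, 4, 5, 6, 8, 10, 12, 15, 16, 20, 24, 30, 32, 40, 48, 60, 80, 96, 120, 160, 240, 480.
Compute 347^d (mod 527) for the divisors d until we hit 1:
347^1 ≡ 347 (mod 527)
347^2 ≡ 253 (mod 527)
347^3 ≡ 309 (mod 527)
347^4 ≡ 242 (mod 527)
347^5 ≡ 181 (mod 527)
347^6 ≡ 94 (mod 527)
347^8 ≡ 67 (mod 527)
347^10 ≡ 87 (mod 527)
347^12 ≡ 404 (mod 527)
347^15 ≡ 464 (mod 527)
347^16 ≡ 273 (mod 527)
347^20 ≡ 191 (mod 527)
347^24 ≡ 373 (mod 527)
347^30 ≡ 280 (mod 527)
347^32 ≡ 222 (mod 527)
347^40 ≡ 118 (mod 527)
347^48 ≡ 1 (mod 527) ✓
So ord_527(347) = 48, hence |⟨347⟩| = 48.
Index = |(Z/527Z)^×| / |⟨347⟩| = 480 / 48 = 10.

10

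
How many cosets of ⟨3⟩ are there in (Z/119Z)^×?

The order of 3 must divide φ(119) = φ(7·17) = (7−1)·(17−1) = 6·16 = 96 = 2^5 · 3.
Divisors of 96: 1, 2, 3, 4, 6, 8, 12, 16, 24, 32, 48, 96.
Evaluate successive powers at the divisors of 96:
3^1 ≡ 3 (mod 119)
3^2 ≡ 9 (mod 119)
3^3 ≡ 27 (mod 119)
3^4 ≡ 81 (mod 119)
3^6 ≡ 15 (mod 119)
3^8 ≡ 16 (mod 119)
3^12 ≡ 106 (mod 119)
3^16 ≡ 18 (mod 119)
3^24 ≡ 50 (mod 119)
3^32 ≡ 86 (mod 119)
3^48 ≡ 1 (mod 119) ✓
Thus |⟨3⟩| = ord(3) = 48.
The index is φ(119) / ord(3) = 96 / 48 = 2.

2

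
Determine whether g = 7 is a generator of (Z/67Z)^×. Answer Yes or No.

φ(67) = 67 − 1 = 66 = 2 · 3 · 11.
Test 7^(66/q) mod 67 for each prime factor q of 66:
7^33 ≡ 66 (mod 67)  [q = 2: ≢ 1 ✓]
7^22 ≡ 29 (mod 67)  [q = 3: ≢ 1 ✓]
7^6 ≡ 64 (mod 67)  [q = 11: ≢ 1 ✓]
None equal 1, so ord_67(7) = 66: 7 is a primitive root.

Yes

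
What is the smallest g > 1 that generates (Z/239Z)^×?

7

φ(239) = 239 − 1 = 238 = 2 · 7 · 17.
g is a primitive root iff g^(238/q) ≢ 1 (mod 239) for each prime q ∈ {2, 7, 17}.
g = 2: 2^119 ≡ 1 — hits 1, so not a primitive root.
g = 3: 3^119 ≡ 1 — hits 1, so not a primitive root.
g = 4: 4^119 ≡ 1 — hits 1, so not a primitive root.
g = 5: 5^119 ≡ 1 — hits 1, so not a primitive root.
g = 6: 6^119 ≡ 1 — hits 1, so not a primitive root.
g = 7: 7^119 ≡ 238; 7^34 ≡ 24; 7^14 ≡ 211 — none is 1, so 7 is a primitive root.
The smallest primitive root modulo 239 is 7.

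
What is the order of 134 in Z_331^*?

ord(134) | φ(331) = 331 − 1 = 330 = 2 · 3 · 5 · 11.
Divisors of 330: 1, 2, 3, 5, 6, 10, 11, 15, 22, 30, 33, 55, 66, 110, 165, 330.
Evaluate successive powers at the divisors of 330:
134^1 ≡ 134
134^2 ≡ 82
134^3 ≡ 65
134^5 ≡ 34
134^6 ≡ 253
134^10 ≡ 163
134^11 ≡ 327
134^15 ≡ 246
134^22 ≡ 16
134^30 ≡ 274
134^33 ≡ 267
134^55 ≡ 300
134^66 ≡ 124
134^110 ≡ 299
134^165 ≡ 330
134^330 ≡ 1
So ord_331(134) = 330.

330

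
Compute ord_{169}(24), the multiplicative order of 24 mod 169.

156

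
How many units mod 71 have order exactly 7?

φ(71) = 71 − 1 = 70 = 2 · 5 · 7.
(Z/71Z)^× is cyclic (|G| = 70); a cyclic group of order m has exactly φ(d) elements of each order d | m, and none otherwise.
7 | 70, and φ(7) = 7 − 1 = 6.

6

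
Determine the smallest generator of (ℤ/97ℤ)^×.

5

φ(97) = 97 − 1 = 96 = 2^5 · 3.
Test candidates g = 2, 3, … against the prime factors q ∈ {2, 3} of φ(97): g is a generator iff g^(96/q) ≢ 1 for every such q.
g = 2: 2^48 ≡ 1 — hits 1, so not a primitive root.
g = 3: 3^48 ≡ 1 — hits 1, so not a primitive root.
g = 4: 4^48 ≡ 1 — hits 1, so not a primitive root.
g = 5: 5^48 ≡ 96; 5^32 ≡ 35 — none is 1, so 5 is a primitive root.
Hence the least primitive root of 97 is 5.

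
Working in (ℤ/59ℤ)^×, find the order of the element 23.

58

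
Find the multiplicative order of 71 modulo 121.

The order of 71 must divide φ(121) = φ(11^2) = 11·(11−1) = 110 = 2 · 5 · 11.
Divisors of 110: 1, 2, 5, 10, 11, 22, 55, 110.
Evaluate successive powers at the divisors of 110:
71^1 ≡ 71 (mod 121)
71^2 ≡ 80 (mod 121)
71^5 ≡ 45 (mod 121)
71^10 ≡ 89 (mod 121)
71^11 ≡ 27 (mod 121)
71^22 ≡ 3 (mod 121)
71^55 ≡ 1 (mod 121) ✓
Therefore the multiplicative order of 71 modulo 121 is 55.

55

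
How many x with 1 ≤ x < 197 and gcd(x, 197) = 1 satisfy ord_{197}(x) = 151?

0

φ(197) = 197 − 1 = 196 = 2^2 · 7^2.
(Z/197Z)^× is cyclic (|G| = 196); a cyclic group of order m has exactly φ(d) elements of each order d | m, and none otherwise.
151 does not divide 196, so no element of (Z/197Z)^× has order 151.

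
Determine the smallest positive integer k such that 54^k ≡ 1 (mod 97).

24

By Lagrange's theorem, ord_97(54) divides φ(97) = 97 − 1 = 96 = 2^5 · 3.
Divisors of 96: 1, 2, 3, 4, 6, 8, 12, 16, 24, 32, 48, 96.
Evaluate successive powers at the divisors of 96:
54^1 ≡ 54 (mod 97)
54^2 ≡ 6 (mod 97)
54^3 ≡ 33 (mod 97)
54^4 ≡ 36 (mod 97)
54^6 ≡ 22 (mod 97)
54^8 ≡ 35 (mod 97)
54^12 ≡ 96 (mod 97)
54^16 ≡ 61 (mod 97)
54^24 ≡ 1 (mod 97) ✓
Hence ord(54) = 24.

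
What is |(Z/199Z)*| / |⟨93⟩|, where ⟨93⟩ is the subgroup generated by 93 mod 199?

33

The order of 93 must divide φ(199) = 199 − 1 = 198 = 2 · 3^2 · 11.
Divisors of 198: 1, 2, 3, 6, 9, 11, 18, 22, 33, 66, 99, 198.
Test each divisor d:
93^1 ≡ 93
93^2 ≡ 92
93^3 ≡ 198
93^6 ≡ 1
The order of 93 is 6, so the subgroup it generates has 6 elements.
[(Z/199Z)^× : ⟨93⟩] = 198/6 = 33.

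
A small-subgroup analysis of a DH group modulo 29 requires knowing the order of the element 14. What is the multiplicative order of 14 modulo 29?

28

The order of 14 must divide φ(29) = 29 − 1 = 28 = 2^2 · 7.
Divisors of 28: 1, 2, 4, 7, 14, 28.
Check 14^d mod 29 for each divisor in increasing order:
14^1 ≡ 14 (mod 29)
14^2 ≡ 22 (mod 29)
14^4 ≡ 20 (mod 29)
14^7 ≡ 12 (mod 29)
14^14 ≡ 28 (mod 29)
14^28 ≡ 1 (mod 29) ✓
Therefore the multiplicative order of 14 modulo 29 is 28.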